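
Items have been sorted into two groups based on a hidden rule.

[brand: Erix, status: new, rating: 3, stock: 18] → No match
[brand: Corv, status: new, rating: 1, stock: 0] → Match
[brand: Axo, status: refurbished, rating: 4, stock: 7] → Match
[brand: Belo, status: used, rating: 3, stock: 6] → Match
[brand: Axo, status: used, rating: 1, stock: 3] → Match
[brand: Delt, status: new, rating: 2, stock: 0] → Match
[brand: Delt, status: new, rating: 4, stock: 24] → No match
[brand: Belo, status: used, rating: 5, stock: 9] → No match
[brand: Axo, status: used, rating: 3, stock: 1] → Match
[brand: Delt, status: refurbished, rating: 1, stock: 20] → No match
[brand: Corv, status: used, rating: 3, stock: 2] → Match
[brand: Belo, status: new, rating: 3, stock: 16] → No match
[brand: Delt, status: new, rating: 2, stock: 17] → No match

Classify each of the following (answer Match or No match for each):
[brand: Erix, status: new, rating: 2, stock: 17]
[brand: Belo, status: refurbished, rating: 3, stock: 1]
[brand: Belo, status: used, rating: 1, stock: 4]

No match, Match, Match

The common property of the 'Match' items is: stock ≤ 7. No 'No match' item has it.
No match: [brand: Erix, status: new, rating: 2, stock: 17], since stock = 17.
Match: [brand: Belo, status: refurbished, rating: 3, stock: 1], since stock = 1.
Match: [brand: Belo, status: used, rating: 1, stock: 4], since stock = 4.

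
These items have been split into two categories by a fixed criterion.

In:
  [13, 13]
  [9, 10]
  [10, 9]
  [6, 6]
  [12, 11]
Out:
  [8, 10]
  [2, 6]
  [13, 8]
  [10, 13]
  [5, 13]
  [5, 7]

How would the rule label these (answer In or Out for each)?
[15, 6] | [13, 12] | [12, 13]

One predicate separates the groups cleanly: |first − second| ≤ 1.

Out, In, In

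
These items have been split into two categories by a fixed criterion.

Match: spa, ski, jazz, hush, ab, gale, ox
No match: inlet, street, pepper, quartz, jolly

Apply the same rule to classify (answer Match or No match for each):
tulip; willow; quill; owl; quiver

The classifier is using: length ≤ 4.

No match, No match, No match, Match, No match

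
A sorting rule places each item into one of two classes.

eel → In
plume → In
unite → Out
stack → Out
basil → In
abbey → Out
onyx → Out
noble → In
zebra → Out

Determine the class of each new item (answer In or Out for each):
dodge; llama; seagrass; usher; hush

Out, In, Out, Out, Out

Looking at the examples, the only property every 'In' case has and every 'Out' case lacks is: contains 'l'.
dodge: no 'l' — does not fit, so Out. llama: has 'l' — has this property, so In. seagrass: no 'l' — does not fit, so Out. usher: no 'l' — does not fit, so Out. hush: no 'l' — does not fit, so Out.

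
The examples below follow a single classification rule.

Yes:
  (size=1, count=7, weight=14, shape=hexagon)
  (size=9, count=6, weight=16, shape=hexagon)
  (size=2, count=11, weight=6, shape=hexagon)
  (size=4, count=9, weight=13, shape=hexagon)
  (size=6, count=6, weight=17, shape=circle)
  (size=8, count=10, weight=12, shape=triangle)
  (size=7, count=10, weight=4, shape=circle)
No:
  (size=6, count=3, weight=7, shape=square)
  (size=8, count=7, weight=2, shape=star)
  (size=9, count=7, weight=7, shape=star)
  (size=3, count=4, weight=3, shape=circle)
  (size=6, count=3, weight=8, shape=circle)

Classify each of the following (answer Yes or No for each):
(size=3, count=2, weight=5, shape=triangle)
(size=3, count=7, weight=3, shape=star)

The rule appears to be: count ≥ 9 OR weight ≥ 12.
(size=3, count=2, weight=5, shape=triangle) — count = 2, weight = 5, hence No.
(size=3, count=7, weight=3, shape=star) — count = 7, weight = 3, hence No.

No, No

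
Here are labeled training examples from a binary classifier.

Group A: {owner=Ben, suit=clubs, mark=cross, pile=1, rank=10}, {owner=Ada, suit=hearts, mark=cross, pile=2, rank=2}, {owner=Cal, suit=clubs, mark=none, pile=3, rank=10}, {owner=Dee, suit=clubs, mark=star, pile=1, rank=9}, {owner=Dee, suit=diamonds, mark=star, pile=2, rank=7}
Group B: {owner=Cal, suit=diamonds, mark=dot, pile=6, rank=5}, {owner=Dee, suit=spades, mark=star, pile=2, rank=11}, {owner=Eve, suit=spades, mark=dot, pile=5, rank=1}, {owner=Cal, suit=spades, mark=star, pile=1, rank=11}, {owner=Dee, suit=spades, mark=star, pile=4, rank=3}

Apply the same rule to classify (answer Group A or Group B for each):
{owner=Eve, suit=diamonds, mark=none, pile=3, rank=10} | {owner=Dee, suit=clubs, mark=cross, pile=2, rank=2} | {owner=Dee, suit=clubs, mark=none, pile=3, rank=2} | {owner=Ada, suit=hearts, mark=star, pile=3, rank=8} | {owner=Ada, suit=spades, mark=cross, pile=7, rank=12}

Group A, Group A, Group A, Group A, Group B

The pattern is that an item is 'Group A' exactly when: rank ≤ 10 AND pile ≤ 3.
{owner=Eve, suit=diamonds, mark=none, pile=3, rank=10}: Group A (rank = 10, pile = 3).
{owner=Dee, suit=clubs, mark=cross, pile=2, rank=2}: Group A (rank = 2, pile = 2).
{owner=Dee, suit=clubs, mark=none, pile=3, rank=2}: Group A (rank = 2, pile = 3).
{owner=Ada, suit=hearts, mark=star, pile=3, rank=8}: Group A (rank = 8, pile = 3).
{owner=Ada, suit=spades, mark=cross, pile=7, rank=12}: Group B (rank = 12, pile = 7).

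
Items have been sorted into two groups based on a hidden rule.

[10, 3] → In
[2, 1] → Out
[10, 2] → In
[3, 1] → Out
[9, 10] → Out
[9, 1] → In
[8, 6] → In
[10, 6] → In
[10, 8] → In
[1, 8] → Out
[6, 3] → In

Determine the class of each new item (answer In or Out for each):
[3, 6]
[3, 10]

Every 'In' example satisfies: first > second AND sum ≥ 9. None of the 'Out' examples do.
[3, 6] → 3 < 6, 3+6 = 9 → Out.
[3, 10] → 3 < 10, 3+10 = 13 → Out.

Out, Out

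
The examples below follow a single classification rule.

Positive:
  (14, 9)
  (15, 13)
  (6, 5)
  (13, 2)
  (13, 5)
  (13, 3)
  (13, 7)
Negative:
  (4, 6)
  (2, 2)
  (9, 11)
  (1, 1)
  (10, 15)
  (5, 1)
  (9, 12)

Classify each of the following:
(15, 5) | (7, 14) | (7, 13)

Positive, Negative, Negative

The rule appears to be: first > second AND sum ≥ 10.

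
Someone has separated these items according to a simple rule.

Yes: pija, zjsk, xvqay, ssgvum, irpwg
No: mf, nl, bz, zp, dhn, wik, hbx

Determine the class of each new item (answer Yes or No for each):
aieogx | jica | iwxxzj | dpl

The distinguishing property — length ≥ 4 — holds for all the 'Yes' cases and none of the 'No' cases.
aieogx: Yes (length 6).
jica: Yes (length 4).
iwxxzj: Yes (length 6).
dpl: No (length 3).

Yes, Yes, Yes, No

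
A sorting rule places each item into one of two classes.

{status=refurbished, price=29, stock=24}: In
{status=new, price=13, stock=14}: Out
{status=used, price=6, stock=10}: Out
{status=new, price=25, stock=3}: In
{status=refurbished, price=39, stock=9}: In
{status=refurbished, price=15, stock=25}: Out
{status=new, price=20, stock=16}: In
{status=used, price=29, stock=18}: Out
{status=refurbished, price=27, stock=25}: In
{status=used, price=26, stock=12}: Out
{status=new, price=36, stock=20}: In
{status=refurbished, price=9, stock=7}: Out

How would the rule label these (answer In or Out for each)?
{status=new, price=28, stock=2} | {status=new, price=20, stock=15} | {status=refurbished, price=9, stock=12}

In, In, Out

Every 'In' example satisfies: status is not used AND price ≥ 20. None of the 'Out' examples do.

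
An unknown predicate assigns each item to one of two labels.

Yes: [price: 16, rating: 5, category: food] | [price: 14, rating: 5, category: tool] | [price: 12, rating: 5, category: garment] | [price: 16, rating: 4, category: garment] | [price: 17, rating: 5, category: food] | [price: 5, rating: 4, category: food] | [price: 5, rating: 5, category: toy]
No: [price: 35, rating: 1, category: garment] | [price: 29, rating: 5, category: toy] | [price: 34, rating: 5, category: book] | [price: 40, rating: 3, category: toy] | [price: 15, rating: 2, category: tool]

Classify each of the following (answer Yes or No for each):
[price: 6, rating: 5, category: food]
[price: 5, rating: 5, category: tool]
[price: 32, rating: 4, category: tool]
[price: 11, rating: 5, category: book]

Yes, Yes, No, Yes

One predicate separates the groups cleanly: price ≤ 17 AND rating ≥ 3.
[price: 6, rating: 5, category: food] → price = 6, rating = 5 → Yes. [price: 5, rating: 5, category: tool] → price = 5, rating = 5 → Yes. [price: 32, rating: 4, category: tool] → price = 32, rating = 4 → No. [price: 11, rating: 5, category: book] → price = 11, rating = 5 → Yes.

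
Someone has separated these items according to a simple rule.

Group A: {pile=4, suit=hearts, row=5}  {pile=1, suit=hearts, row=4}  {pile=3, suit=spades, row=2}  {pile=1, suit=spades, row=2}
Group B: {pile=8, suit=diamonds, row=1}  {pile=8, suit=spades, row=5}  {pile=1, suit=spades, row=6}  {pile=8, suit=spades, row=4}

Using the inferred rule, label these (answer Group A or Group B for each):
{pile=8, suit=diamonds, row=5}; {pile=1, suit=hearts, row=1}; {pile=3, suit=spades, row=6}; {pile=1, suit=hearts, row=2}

The distinguishing property — pile ≤ 4 AND row ≤ 5 — holds for all the 'Group A' cases and none of the 'Group B' cases.
{pile=8, suit=diamonds, row=5}: Group B (pile = 8, row = 5). {pile=1, suit=hearts, row=1}: Group A (pile = 1, row = 1). {pile=3, suit=spades, row=6}: Group B (pile = 3, row = 6). {pile=1, suit=hearts, row=2}: Group A (pile = 1, row = 2).

Group B, Group A, Group B, Group A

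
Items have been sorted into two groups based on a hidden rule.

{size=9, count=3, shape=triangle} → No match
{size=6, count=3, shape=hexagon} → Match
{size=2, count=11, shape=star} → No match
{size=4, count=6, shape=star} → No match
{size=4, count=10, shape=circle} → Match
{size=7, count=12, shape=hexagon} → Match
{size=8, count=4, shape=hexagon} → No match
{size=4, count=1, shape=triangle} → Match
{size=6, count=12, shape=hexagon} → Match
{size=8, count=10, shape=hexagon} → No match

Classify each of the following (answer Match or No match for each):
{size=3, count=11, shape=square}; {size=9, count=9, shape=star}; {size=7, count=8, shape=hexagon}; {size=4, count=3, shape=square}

Match, No match, Match, Match

The rule appears to be: shape is not star AND size ≤ 7.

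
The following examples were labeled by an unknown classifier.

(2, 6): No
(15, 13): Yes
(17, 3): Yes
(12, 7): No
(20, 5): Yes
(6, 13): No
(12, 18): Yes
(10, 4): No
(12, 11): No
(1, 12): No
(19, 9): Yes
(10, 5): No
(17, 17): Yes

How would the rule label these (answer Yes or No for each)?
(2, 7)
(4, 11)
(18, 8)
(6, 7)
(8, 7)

The rule appears to be: max ≥ 15.

No, No, Yes, No, No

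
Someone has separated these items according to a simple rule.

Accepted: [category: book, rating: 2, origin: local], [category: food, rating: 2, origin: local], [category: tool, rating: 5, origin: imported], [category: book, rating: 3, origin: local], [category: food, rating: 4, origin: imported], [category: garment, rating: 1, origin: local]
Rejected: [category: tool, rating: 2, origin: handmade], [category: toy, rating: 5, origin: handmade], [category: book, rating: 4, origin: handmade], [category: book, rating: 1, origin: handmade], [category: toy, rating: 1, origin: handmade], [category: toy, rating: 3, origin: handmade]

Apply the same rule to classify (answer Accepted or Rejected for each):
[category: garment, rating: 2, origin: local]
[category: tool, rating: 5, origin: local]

The simplest hypothesis consistent with all the labels is: origin is not handmade.
[category: garment, rating: 2, origin: local] — origin is local, hence Accepted.
[category: tool, rating: 5, origin: local] — origin is local, hence Accepted.

Accepted, Accepted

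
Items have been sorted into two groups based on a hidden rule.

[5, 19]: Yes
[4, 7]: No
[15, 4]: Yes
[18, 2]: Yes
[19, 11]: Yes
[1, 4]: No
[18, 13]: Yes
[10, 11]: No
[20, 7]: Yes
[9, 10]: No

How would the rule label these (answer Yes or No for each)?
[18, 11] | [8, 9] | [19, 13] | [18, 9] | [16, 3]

Yes, No, Yes, Yes, Yes

'Yes' ⟺ max ≥ 13.
Yes: [18, 11], since max 18. No: [8, 9], since max 9. Yes: [19, 13], since max 19. Yes: [18, 9], since max 18. Yes: [16, 3], since max 16.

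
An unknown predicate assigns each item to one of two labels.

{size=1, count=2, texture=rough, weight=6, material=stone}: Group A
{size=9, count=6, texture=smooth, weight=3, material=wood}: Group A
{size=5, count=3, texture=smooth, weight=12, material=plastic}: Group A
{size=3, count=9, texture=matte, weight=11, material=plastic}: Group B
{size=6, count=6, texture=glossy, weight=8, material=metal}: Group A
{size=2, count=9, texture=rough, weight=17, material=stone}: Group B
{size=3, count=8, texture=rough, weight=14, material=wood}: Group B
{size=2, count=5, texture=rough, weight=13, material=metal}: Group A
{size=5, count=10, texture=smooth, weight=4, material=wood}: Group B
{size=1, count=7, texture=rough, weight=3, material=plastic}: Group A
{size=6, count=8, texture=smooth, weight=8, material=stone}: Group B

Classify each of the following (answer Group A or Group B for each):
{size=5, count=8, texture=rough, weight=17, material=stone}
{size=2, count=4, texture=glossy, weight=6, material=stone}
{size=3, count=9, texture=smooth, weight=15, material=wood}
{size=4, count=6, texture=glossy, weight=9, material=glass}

Group B, Group A, Group B, Group A

Rule: count ≤ 7. This holds for each 'Group A' example and fails for each 'Group B' one.
{size=5, count=8, texture=rough, weight=17, material=stone} → count = 8 → Group B. {size=2, count=4, texture=glossy, weight=6, material=stone} → count = 4 → Group A. {size=3, count=9, texture=smooth, weight=15, material=wood} → count = 9 → Group B. {size=4, count=6, texture=glossy, weight=9, material=glass} → count = 6 → Group A.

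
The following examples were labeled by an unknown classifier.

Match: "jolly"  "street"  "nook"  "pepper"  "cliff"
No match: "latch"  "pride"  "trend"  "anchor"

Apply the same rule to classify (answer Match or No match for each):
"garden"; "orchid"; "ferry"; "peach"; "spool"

No match, No match, Match, No match, Match

Every 'Match' example satisfies: has a double letter. None of the 'No match' examples do.
"garden": No match (no doubled letter).
"orchid": No match (no doubled letter).
"ferry": Match ('rr' doubled).
"peach": No match (no doubled letter).
"spool": Match ('oo' doubled).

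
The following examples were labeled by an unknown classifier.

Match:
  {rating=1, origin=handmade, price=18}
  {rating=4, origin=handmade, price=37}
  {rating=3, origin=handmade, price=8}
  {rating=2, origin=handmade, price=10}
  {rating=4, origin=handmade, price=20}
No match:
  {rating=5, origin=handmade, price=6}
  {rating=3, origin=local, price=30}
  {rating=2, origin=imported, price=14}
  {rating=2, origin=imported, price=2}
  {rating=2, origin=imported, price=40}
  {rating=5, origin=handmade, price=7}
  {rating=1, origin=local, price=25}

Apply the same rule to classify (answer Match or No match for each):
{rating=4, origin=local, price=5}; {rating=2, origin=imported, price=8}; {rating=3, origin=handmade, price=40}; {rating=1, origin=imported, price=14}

No match, No match, Match, No match

The pattern is that an item is 'Match' exactly when: origin is handmade AND price ≥ 8.
{rating=4, origin=local, price=5}: origin is local, price = 5, does not fit → No match.
{rating=2, origin=imported, price=8}: origin is imported, price = 8, does not fit → No match.
{rating=3, origin=handmade, price=40}: origin is handmade, price = 40, passes → Match.
{rating=1, origin=imported, price=14}: origin is imported, price = 14, does not fit → No match.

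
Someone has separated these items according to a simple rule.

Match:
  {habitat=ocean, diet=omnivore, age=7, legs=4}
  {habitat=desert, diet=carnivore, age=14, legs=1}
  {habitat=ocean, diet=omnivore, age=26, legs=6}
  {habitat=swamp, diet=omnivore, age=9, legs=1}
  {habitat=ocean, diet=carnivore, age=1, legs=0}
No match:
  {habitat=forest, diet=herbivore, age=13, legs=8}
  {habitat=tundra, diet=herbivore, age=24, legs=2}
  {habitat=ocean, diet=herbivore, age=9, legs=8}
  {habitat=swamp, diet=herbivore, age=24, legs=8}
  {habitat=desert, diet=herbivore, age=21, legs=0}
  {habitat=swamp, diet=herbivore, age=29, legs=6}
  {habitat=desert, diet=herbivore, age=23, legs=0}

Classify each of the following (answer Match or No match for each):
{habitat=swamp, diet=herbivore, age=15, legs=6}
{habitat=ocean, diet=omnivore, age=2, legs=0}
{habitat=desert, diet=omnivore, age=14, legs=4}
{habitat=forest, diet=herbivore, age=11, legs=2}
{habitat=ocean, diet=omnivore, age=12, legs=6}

No match, Match, Match, No match, Match

Comparing the two groups points to one rule — diet is not herbivore.
No match: {habitat=swamp, diet=herbivore, age=15, legs=6}, since diet is herbivore.
Match: {habitat=ocean, diet=omnivore, age=2, legs=0}, since diet is omnivore.
Match: {habitat=desert, diet=omnivore, age=14, legs=4}, since diet is omnivore.
No match: {habitat=forest, diet=herbivore, age=11, legs=2}, since diet is herbivore.
Match: {habitat=ocean, diet=omnivore, age=12, legs=6}, since diet is omnivore.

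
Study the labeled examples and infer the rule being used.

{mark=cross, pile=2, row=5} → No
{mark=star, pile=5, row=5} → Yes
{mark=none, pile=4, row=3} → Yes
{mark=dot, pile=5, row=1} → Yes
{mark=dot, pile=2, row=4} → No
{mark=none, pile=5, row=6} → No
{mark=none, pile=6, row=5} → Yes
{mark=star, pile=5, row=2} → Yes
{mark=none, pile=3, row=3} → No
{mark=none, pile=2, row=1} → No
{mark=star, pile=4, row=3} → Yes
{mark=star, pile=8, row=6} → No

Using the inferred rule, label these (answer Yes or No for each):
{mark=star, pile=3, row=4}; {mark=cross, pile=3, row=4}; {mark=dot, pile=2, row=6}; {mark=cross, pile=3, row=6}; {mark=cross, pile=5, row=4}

Every 'Yes' example satisfies: row ≤ 5 AND pile ≥ 4. None of the 'No' examples do.

No, No, No, No, Yes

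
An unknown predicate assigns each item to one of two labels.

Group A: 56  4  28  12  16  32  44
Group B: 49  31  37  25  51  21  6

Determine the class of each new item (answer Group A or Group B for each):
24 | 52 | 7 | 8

The common property of the 'Group A' items is: multiple of 4. No 'Group B' item has it.
24: Group A (24 = 4·6). 52: Group A (52 = 4·13). 7: Group B (7 = 4·1 + 3). 8: Group A (8 = 4·2).

Group A, Group A, Group B, Group A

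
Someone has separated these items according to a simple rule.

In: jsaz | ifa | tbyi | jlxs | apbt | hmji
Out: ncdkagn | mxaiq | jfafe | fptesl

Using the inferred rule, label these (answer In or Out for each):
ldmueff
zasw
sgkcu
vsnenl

Out, In, Out, Out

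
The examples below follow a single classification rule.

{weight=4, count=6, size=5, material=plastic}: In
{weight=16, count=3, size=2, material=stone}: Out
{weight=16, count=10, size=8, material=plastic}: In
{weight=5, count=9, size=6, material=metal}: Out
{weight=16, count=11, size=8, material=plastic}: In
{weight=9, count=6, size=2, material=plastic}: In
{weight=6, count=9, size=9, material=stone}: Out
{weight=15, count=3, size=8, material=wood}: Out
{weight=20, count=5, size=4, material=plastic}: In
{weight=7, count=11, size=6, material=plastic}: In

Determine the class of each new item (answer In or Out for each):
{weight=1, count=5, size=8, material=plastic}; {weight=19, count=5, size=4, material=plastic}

In, In

The classifier is using: material is plastic.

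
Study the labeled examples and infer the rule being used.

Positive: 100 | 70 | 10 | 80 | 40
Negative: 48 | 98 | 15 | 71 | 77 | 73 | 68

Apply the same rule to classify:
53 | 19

Negative, Negative

Comparing the two groups points to one rule — multiple of 10.
53 — 53 = 10·5 + 3, hence Negative.
19 — 19 = 10·1 + 9, hence Negative.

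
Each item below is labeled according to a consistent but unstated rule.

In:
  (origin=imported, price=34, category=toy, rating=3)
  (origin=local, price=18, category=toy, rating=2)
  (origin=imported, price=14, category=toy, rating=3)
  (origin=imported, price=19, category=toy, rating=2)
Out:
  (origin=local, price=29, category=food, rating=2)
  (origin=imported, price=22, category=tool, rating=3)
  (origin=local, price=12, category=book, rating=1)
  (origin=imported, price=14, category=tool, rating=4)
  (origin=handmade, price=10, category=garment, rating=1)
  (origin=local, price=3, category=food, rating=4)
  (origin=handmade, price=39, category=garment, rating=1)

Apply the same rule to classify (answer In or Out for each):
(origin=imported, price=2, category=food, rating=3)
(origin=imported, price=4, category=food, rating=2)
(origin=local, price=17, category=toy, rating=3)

Rule: category is toy. This holds for each 'In' example and fails for each 'Out' one.
(origin=imported, price=2, category=food, rating=3): category is food — doesn't qualify, so Out.
(origin=imported, price=4, category=food, rating=2): category is food — doesn't qualify, so Out.
(origin=local, price=17, category=toy, rating=3): category is toy — has this property, so In.

Out, Out, In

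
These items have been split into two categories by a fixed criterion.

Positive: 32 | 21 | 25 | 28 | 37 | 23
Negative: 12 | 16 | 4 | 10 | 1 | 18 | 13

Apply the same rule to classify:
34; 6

Positive, Negative

All 'Positive' examples share one property — at least 21 — and every 'Negative' example lacks it.
34: Positive (34 ≥ 21).
6: Negative (6 < 21).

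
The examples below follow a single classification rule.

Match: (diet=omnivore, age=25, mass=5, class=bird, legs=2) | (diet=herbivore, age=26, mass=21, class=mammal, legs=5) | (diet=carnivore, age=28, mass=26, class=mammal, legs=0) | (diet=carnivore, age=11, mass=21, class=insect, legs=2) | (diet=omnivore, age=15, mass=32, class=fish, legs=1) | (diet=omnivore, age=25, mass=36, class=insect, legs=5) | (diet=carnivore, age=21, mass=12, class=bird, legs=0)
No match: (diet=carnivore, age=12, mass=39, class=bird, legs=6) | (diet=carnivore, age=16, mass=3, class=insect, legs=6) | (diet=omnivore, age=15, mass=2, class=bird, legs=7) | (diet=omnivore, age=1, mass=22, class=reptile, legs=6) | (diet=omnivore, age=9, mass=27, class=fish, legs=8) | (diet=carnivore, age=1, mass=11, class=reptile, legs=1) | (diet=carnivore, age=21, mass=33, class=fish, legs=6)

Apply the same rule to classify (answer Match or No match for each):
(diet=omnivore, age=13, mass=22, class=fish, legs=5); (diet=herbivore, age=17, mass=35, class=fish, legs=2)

The common property of the 'Match' items is: legs ≤ 5 AND age ≥ 9. No 'No match' item has it.

Match, Match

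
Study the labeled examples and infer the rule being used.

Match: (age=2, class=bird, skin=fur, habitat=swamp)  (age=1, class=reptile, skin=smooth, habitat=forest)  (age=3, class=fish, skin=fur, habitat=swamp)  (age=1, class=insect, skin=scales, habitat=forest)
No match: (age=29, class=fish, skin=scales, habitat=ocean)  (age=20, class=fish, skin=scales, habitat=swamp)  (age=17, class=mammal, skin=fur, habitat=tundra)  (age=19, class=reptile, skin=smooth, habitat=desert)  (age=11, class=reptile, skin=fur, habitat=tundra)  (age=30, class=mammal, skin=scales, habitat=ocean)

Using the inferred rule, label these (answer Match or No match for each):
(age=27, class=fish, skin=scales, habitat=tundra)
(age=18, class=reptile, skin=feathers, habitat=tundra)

No match, No match

'Match' ⟺ age ≤ 3.
(age=27, class=fish, skin=scales, habitat=tundra): age = 27 — doesn't qualify, so No match. (age=18, class=reptile, skin=feathers, habitat=tundra): age = 18 — doesn't qualify, so No match.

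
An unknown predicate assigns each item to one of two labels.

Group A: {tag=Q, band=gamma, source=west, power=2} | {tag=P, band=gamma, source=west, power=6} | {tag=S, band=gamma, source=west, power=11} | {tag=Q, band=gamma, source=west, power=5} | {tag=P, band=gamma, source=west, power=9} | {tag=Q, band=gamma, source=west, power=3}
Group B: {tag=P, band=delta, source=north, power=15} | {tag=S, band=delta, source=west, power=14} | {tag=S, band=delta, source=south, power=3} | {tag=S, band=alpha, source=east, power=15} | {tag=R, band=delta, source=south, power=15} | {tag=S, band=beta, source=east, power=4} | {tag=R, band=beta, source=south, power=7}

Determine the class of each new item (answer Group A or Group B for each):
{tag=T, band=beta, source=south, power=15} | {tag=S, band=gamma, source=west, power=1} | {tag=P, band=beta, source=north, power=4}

All 'Group A' examples share one property — band is gamma — and every 'Group B' example lacks it.
{tag=T, band=beta, source=south, power=15}: band is beta — does not fit, so Group B. {tag=S, band=gamma, source=west, power=1}: band is gamma — matches, so Group A. {tag=P, band=beta, source=north, power=4}: band is beta — does not fit, so Group B.

Group B, Group A, Group B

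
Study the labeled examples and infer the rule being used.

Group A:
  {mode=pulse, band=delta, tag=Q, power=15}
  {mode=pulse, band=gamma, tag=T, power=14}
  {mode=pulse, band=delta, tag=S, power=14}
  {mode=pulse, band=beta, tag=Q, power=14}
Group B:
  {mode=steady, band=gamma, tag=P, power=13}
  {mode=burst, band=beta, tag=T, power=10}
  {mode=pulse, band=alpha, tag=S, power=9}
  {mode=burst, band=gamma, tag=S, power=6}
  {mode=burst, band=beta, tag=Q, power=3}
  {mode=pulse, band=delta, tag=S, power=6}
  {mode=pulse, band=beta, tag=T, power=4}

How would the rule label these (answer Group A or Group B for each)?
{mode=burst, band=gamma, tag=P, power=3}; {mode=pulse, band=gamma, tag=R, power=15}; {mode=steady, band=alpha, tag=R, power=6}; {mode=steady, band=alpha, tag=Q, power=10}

Group B, Group A, Group B, Group B

All 'Group A' examples share one property — power ≥ 14 — and every 'Group B' example lacks it.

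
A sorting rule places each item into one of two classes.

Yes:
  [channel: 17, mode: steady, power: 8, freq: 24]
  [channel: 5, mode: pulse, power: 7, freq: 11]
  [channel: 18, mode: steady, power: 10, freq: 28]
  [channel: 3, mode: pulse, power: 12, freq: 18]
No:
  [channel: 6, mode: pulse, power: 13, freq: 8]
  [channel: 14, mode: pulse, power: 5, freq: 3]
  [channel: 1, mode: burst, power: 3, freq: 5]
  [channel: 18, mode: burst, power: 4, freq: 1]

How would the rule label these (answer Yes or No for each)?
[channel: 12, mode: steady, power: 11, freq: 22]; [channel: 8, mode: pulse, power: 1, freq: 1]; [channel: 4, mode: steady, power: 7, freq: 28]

Yes, No, Yes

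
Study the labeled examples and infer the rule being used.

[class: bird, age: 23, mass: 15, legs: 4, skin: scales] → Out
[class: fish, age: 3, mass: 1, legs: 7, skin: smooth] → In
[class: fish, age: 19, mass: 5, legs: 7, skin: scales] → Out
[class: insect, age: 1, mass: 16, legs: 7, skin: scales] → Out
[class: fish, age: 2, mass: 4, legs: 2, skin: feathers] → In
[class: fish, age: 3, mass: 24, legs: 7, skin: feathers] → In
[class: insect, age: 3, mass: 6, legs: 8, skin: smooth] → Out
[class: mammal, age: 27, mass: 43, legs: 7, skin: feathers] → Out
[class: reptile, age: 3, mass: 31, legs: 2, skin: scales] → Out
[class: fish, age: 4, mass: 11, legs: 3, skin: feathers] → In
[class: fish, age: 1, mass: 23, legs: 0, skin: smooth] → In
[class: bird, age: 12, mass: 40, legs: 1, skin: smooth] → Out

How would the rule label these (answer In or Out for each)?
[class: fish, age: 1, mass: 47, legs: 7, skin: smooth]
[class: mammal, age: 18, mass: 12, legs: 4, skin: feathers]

In, Out

'In' ⟺ class is fish AND age ≤ 4.
In: [class: fish, age: 1, mass: 47, legs: 7, skin: smooth], since class is fish, age = 1. Out: [class: mammal, age: 18, mass: 12, legs: 4, skin: feathers], since class is mammal, age = 18.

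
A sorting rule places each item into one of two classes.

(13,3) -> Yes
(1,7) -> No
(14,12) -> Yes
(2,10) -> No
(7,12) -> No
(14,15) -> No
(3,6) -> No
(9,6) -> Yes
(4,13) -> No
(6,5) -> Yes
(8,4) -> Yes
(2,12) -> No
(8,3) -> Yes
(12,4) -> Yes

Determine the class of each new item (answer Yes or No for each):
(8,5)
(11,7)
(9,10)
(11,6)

The classifier is using: first > second.
(8,5): Yes (8 > 5).
(11,7): Yes (11 > 7).
(9,10): No (9 < 10).
(11,6): Yes (11 > 6).

Yes, Yes, No, Yes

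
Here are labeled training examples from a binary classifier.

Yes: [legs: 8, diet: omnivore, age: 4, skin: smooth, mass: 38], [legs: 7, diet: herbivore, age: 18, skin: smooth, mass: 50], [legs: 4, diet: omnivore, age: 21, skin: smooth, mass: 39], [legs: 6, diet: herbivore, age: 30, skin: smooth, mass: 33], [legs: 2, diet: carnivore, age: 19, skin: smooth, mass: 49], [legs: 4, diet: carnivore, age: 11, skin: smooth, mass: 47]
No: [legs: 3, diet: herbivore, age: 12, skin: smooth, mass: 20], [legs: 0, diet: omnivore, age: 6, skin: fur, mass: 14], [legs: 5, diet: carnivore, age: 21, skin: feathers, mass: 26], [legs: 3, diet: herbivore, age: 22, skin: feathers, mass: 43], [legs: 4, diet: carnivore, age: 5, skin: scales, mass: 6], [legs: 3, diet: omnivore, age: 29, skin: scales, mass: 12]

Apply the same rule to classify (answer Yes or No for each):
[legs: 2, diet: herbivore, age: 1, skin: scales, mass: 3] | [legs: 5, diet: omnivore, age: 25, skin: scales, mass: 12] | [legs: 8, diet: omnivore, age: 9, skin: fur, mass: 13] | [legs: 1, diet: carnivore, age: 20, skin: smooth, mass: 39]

The distinguishing property — skin is smooth AND mass ≥ 26 — holds for all the 'Yes' cases and none of the 'No' cases.
[legs: 2, diet: herbivore, age: 1, skin: scales, mass: 3]: skin is scales, mass = 3 — lacks this property, so No.
[legs: 5, diet: omnivore, age: 25, skin: scales, mass: 12]: skin is scales, mass = 12 — lacks this property, so No.
[legs: 8, diet: omnivore, age: 9, skin: fur, mass: 13]: skin is fur, mass = 13 — lacks this property, so No.
[legs: 1, diet: carnivore, age: 20, skin: smooth, mass: 39]: skin is smooth, mass = 39 — has this property, so Yes.

No, No, No, Yes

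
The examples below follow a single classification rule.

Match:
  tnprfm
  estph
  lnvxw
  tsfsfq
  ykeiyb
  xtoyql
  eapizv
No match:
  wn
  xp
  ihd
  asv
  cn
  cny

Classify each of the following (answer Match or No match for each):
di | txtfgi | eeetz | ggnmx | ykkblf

No match, Match, Match, Match, Match

Rule: length ≥ 5. This holds for each 'Match' example and fails for each 'No match' one.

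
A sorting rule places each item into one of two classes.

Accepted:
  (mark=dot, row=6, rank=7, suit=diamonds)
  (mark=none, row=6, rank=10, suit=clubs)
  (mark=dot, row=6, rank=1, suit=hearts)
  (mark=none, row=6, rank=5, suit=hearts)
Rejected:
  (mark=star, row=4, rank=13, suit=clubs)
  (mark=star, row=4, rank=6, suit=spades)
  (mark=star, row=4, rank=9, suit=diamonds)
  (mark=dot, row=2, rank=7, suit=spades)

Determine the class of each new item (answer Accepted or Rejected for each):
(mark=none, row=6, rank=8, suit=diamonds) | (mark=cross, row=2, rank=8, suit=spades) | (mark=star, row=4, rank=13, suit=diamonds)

Accepted, Rejected, Rejected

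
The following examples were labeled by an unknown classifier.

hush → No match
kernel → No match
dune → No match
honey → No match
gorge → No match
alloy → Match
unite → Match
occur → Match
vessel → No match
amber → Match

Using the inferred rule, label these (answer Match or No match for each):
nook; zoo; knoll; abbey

Comparing the two groups points to one rule — starts with a vowel.
nook: No match (starts with 'n').
zoo: No match (starts with 'z').
knoll: No match (starts with 'k').
abbey: Match (starts with 'a').

No match, No match, No match, Match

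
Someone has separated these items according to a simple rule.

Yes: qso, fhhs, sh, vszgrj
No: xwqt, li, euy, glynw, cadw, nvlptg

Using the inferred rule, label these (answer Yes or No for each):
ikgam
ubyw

No, No

The classifier is using: contains 's'.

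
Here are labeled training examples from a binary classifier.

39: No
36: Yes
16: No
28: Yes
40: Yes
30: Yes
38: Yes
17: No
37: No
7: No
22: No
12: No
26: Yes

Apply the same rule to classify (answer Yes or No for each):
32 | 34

Yes, Yes

One predicate separates the groups cleanly: even AND at least 26.
32: Yes (32 is even, 32 ≥ 26).
34: Yes (34 is even, 34 ≥ 26).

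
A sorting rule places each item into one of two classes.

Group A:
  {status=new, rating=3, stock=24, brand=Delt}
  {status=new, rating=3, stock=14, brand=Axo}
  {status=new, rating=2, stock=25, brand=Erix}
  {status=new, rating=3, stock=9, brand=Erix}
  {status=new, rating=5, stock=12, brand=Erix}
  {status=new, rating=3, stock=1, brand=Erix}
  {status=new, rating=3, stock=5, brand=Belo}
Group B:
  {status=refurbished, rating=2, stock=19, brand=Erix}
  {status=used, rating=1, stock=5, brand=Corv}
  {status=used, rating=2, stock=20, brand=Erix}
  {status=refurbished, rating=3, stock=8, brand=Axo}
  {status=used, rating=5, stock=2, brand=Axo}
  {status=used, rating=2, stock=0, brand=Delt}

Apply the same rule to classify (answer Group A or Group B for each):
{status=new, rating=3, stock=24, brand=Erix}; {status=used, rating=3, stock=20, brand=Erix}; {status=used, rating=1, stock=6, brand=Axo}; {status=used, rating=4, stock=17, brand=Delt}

Group A, Group B, Group B, Group B

A rule that fits every label: status is new — true of each 'Group A' example, false of each 'Group B' one.
{status=new, rating=3, stock=24, brand=Erix}: status is new, matches → Group A.
{status=used, rating=3, stock=20, brand=Erix}: status is used, fails the rule → Group B.
{status=used, rating=1, stock=6, brand=Axo}: status is used, fails the rule → Group B.
{status=used, rating=4, stock=17, brand=Delt}: status is used, fails the rule → Group B.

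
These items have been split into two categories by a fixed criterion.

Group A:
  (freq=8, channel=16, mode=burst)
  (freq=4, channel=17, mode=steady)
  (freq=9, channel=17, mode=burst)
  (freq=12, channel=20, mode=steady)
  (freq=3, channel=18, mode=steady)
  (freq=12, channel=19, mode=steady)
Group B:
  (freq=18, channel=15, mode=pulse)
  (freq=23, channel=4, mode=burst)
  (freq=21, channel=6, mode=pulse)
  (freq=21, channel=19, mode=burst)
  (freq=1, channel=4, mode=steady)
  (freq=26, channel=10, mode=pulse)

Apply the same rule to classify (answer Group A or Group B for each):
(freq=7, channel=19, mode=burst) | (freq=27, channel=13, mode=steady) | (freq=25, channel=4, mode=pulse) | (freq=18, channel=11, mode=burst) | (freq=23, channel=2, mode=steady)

One predicate separates the groups cleanly: freq ≥ 3 AND freq ≤ 12.

Group A, Group B, Group B, Group B, Group B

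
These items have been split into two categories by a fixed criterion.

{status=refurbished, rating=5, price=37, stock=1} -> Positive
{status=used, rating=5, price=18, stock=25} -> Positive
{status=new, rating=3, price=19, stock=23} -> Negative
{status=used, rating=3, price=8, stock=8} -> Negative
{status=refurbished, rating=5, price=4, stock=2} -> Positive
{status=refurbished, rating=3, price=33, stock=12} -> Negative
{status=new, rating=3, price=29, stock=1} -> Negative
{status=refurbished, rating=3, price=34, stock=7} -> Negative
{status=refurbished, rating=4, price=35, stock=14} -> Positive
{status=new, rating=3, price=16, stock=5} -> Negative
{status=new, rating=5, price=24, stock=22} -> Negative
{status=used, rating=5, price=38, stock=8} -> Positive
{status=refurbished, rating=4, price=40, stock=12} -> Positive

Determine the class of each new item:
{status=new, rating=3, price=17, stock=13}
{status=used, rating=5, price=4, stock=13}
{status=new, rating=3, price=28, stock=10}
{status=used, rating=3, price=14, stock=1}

The common property of the 'Positive' items is: price ≠ 24 AND rating ≥ 4. No 'Negative' item has it.
{status=new, rating=3, price=17, stock=13}: price = 17, rating = 3, does not pass → Negative.
{status=used, rating=5, price=4, stock=13}: price = 4, rating = 5, checks out → Positive.
{status=new, rating=3, price=28, stock=10}: price = 28, rating = 3, does not pass → Negative.
{status=used, rating=3, price=14, stock=1}: price = 14, rating = 3, does not pass → Negative.

Negative, Positive, Negative, Negative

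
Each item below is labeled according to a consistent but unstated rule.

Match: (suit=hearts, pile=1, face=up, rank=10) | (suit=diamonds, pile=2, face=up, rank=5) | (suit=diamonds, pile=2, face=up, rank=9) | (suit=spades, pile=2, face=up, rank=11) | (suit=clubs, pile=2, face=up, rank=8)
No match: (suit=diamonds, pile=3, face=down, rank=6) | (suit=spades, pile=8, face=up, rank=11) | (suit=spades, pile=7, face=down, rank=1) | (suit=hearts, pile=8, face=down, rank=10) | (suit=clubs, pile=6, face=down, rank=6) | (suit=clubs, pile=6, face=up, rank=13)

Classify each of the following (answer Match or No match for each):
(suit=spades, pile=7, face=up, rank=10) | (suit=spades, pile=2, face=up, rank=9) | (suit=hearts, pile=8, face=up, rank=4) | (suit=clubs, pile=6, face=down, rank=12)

The distinguishing property — pile ≤ 2 — holds for all the 'Match' cases and none of the 'No match' cases.

No match, Match, No match, No match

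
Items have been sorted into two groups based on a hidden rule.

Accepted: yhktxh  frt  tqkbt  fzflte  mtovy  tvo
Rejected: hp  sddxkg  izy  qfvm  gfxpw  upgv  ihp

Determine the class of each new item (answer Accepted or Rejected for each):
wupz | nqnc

Looking at the examples, the only property every 'Accepted' case has and every 'Rejected' case lacks is: contains 't'.
Rejected: wupz, since no 't'. Rejected: nqnc, since no 't'.

Rejected, Rejected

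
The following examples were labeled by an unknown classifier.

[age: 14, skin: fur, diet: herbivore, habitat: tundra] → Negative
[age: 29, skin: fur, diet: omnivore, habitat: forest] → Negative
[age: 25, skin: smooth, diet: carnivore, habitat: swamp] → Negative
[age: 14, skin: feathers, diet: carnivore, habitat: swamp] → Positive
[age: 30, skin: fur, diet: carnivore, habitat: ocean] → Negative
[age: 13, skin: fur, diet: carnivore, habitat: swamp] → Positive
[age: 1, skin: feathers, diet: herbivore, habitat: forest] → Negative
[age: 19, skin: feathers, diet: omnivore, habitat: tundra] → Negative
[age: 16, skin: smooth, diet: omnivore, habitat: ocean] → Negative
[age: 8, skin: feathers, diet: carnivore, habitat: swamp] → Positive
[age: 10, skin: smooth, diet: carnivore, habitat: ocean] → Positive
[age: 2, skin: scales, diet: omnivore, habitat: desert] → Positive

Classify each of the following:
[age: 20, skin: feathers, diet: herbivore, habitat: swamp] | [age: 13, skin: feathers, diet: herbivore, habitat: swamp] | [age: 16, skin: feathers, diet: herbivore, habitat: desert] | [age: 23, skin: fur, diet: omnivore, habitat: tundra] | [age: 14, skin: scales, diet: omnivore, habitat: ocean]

Negative, Negative, Negative, Negative, Positive

The simplest hypothesis consistent with all the labels is: diet is not herbivore AND age ≤ 14.
[age: 20, skin: feathers, diet: herbivore, habitat: swamp]: Negative (diet is herbivore, age = 20).
[age: 13, skin: feathers, diet: herbivore, habitat: swamp]: Negative (diet is herbivore, age = 13).
[age: 16, skin: feathers, diet: herbivore, habitat: desert]: Negative (diet is herbivore, age = 16).
[age: 23, skin: fur, diet: omnivore, habitat: tundra]: Negative (diet is omnivore, age = 23).
[age: 14, skin: scales, diet: omnivore, habitat: ocean]: Positive (diet is omnivore, age = 14).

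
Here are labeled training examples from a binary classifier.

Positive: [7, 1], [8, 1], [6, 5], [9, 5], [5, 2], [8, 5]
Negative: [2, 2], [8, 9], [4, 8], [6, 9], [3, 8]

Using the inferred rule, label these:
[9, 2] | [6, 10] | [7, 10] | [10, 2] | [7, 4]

A rule that fits every label: first > second — true of each 'Positive' example, false of each 'Negative' one.
[9, 2] — 9 > 2, hence Positive.
[6, 10] — 6 < 10, hence Negative.
[7, 10] — 7 < 10, hence Negative.
[10, 2] — 10 > 2, hence Positive.
[7, 4] — 7 > 4, hence Positive.

Positive, Negative, Negative, Positive, Positive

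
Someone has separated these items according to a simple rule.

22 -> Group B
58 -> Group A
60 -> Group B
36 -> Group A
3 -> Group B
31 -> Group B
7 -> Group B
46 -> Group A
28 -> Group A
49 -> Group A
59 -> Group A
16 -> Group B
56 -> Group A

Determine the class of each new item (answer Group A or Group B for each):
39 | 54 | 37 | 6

Group A, Group A, Group A, Group B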